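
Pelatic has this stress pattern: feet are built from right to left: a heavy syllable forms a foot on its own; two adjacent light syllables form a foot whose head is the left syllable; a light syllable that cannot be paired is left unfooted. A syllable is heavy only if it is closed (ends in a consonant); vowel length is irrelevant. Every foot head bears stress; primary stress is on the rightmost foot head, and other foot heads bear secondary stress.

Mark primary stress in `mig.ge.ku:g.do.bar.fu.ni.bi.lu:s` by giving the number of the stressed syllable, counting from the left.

Weights: 1 mig H, 2 ge L, 3 ku:g H, 4 do L, 5 bar H, 6 fu L, 7 ni L, 8 bi L, 9 lu:s H.
Parse right to left (heavy = foot alone; LL = one foot; stranded L unfooted): (ˈmig) ge (ˈku:g) do (ˈbar) fu (ˈni.bi) (ˈlu:s).
Foot heads: 1, 3, 5, 7, 9.
Primary stress on the rightmost head = syllable 9.
Primary stress: syllable 9 → mig.ge.ku:g.do.bar.fu.ni.bi.ˈlu:s.

9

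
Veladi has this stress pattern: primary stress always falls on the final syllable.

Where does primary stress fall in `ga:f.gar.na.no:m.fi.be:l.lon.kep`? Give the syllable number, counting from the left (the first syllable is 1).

8

The word has 8 syllables; the final syllable is syllable 8 (kep).
Primary stress: syllable 8 → ga:f.gar.na.no:m.fi.be:l.lon.ˈkep.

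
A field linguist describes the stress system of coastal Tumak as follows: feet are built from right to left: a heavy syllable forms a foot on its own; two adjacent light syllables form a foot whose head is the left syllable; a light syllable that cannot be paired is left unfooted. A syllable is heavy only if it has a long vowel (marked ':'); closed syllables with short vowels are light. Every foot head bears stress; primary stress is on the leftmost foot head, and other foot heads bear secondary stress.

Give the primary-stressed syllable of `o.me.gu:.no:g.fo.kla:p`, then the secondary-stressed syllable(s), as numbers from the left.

primary 1, secondary 3, 4, 6

Weights: 1 o L, 2 me L, 3 gu: H, 4 no:g H, 5 fo L, 6 kla:p H.
Parse right to left (heavy = foot alone; LL = one foot; stranded L unfooted): (ˈo.me) (ˈgu:) (ˈno:g) fo (ˈkla:p).
Foot heads: 1, 3, 4, 6.
Primary stress on the leftmost head = syllable 1.
Secondary stress on 3, 4, 6: ˈo.me.ˌgu:.ˌno:g.fo.ˌkla:p.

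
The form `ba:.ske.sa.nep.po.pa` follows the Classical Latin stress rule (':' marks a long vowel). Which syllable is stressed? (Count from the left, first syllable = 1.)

4

Classical Latin: stress the penult if heavy (long vowel or closed), else the antepenult.
Weights: 4 nep H, 5 po L, 6 pa L.
The penult (syllable 5, po) is light, so stress falls on the antepenult (syllable 4, nep).
Stress on syllable 4: ba:.ske.sa.ˈnep.po.pa.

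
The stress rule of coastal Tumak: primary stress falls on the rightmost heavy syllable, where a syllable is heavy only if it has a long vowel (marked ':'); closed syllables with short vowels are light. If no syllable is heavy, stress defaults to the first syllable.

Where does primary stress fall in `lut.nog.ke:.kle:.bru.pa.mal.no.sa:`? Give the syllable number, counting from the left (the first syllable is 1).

9

Weights: 1 lut L, 2 nog L, 3 ke: H, 4 kle: H, 5 bru L, 6 pa L, 7 mal L, 8 no L, 9 sa: H.
Heavy syllables in the domain: 3, 4, 9. The rightmost is syllable 9 (sa:).
Primary stress: syllable 9 → lut.nog.ke:.kle:.bru.pa.mal.no.ˈsa:.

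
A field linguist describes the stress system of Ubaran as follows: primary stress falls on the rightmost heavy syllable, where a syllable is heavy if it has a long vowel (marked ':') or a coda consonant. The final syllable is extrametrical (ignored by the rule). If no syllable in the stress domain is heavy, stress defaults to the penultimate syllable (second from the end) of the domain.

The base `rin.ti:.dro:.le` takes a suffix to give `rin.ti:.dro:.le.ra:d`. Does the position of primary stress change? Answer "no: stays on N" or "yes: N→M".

no: stays on 3

Base `rin.ti:.dro:.le` (4 syllables):
  The final syllable (4, le) is extrametrical; the stress domain is syllables 1–3.
  Weights: 1 rin H, 2 ti: H, 3 dro: H.
  Heavy syllables in the domain: 1, 2, 3. The rightmost is syllable 3 (dro:).
  → primary stress on syllable 3.
Suffixed `rin.ti:.dro:.le.ra:d` (5 syllables):
  The final syllable (5, ra:d) is extrametrical; the stress domain is syllables 1–4.
  Weights: 1 rin H, 2 ti: H, 3 dro: H, 4 le L.
  Heavy syllables in the domain: 1, 2, 3. The rightmost is syllable 3 (dro:).
  → primary stress on syllable 3.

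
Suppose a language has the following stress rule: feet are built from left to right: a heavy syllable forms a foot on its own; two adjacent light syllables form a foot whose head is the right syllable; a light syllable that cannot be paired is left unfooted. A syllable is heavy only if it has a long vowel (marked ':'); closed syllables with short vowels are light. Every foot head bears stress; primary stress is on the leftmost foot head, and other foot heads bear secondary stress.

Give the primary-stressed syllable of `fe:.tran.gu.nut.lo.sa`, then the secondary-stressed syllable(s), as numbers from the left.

Weights: 1 fe: H, 2 tran L, 3 gu L, 4 nut L, 5 lo L, 6 sa L.
Parse left to right (heavy = foot alone; LL = one foot; stranded L unfooted): (ˈfe:) (tran.ˈgu) (nut.ˈlo) sa.
Foot heads: 1, 3, 5.
Primary stress on the leftmost head = syllable 1.
Secondary stress on 3, 5: ˈfe:.tran.ˌgu.nut.ˌlo.sa.

primary 1, secondary 3, 5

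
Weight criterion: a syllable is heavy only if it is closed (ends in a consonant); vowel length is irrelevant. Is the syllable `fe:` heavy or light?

light

`fe:`: long vowel, open (no coda). Open (no coda) → light.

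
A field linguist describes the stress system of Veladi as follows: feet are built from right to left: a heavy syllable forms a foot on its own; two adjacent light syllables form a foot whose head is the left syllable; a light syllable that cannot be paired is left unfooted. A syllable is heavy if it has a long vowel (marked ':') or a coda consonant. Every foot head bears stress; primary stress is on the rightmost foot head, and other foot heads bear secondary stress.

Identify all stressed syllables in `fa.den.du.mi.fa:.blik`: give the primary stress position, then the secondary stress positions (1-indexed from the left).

Weights: 1 fa L, 2 den H, 3 du L, 4 mi L, 5 fa: H, 6 blik H.
Parse right to left (heavy = foot alone; LL = one foot; stranded L unfooted): fa (ˈden) (ˈdu.mi) (ˈfa:) (ˈblik).
Foot heads: 2, 3, 5, 6.
Primary stress on the rightmost head = syllable 6.
Secondary stress on 2, 3, 5: fa.ˌden.ˌdu.mi.ˌfa:.ˈblik.

primary 6, secondary 2, 3, 5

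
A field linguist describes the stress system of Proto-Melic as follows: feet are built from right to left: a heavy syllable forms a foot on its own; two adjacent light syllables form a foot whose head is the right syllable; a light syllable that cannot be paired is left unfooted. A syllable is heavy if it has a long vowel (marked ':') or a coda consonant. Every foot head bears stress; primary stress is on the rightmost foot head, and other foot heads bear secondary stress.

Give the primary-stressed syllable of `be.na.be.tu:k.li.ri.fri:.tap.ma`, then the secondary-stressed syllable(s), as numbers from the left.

Weights: 1 be L, 2 na L, 3 be L, 4 tu:k H, 5 li L, 6 ri L, 7 fri: H, 8 tap H, 9 ma L.
Parse right to left (heavy = foot alone; LL = one foot; stranded L unfooted): be (na.ˈbe) (ˈtu:k) (li.ˈri) (ˈfri:) (ˈtap) ma.
Foot heads: 3, 4, 6, 7, 8.
Primary stress on the rightmost head = syllable 8.
Secondary stress on 3, 4, 6, 7: be.na.ˌbe.ˌtu:k.li.ˌri.ˌfri:.ˈtap.ma.

primary 8, secondary 3, 4, 6, 7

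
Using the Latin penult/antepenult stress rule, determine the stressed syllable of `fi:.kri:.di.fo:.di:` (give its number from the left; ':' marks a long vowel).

Classical Latin: stress the penult if heavy (long vowel or closed), else the antepenult.
Weights: 3 di L, 4 fo: H, 5 di: H.
The penult (syllable 4, fo:) is heavy, so it takes stress.
Stress on syllable 4: fi:.kri:.di.ˈfo:.di:.

4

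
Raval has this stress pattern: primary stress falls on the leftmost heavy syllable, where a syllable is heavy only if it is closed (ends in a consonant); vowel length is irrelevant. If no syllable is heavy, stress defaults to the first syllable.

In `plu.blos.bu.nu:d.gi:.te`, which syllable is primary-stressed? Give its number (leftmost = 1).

Weights: 1 plu L, 2 blos H, 3 bu L, 4 nu:d H, 5 gi: L, 6 te L.
Heavy syllables in the domain: 2, 4. The leftmost is syllable 2 (blos).
Primary stress: syllable 2 → plu.ˈblos.bu.nu:d.gi:.te.

2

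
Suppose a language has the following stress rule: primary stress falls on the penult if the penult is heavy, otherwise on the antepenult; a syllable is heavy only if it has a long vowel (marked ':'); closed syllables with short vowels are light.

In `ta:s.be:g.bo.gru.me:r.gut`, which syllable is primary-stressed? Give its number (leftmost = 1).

5

Weights: 4 gru L, 5 me:r H, 6 gut L.
The penult (syllable 5, me:r) is heavy, so it takes stress.
Primary stress: syllable 5 → ta:s.be:g.bo.gru.ˈme:r.gut.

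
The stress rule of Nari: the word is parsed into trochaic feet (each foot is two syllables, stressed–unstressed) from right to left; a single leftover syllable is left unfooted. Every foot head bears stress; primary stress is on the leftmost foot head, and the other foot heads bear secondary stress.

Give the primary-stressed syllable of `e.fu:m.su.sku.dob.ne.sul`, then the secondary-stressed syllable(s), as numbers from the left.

primary 2, secondary 4, 6

Parse right to left into trochaic (ˈσσ) feet: e (ˈfu:m.su) (ˈsku.dob) (ˈne.sul). Syllable 1 is left unfooted.
Foot heads (stressed positions): 2, 4, 6.
End Rule Leftmost: primary stress on the leftmost head = syllable 2.
Secondary stress on 4, 6: e.ˈfu:m.su.ˌsku.dob.ˌne.sul.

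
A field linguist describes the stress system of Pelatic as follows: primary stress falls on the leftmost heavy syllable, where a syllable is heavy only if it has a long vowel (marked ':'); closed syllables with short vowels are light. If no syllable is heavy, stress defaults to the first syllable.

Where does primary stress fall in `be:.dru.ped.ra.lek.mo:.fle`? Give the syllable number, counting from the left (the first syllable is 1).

1

Weights: 1 be: H, 2 dru L, 3 ped L, 4 ra L, 5 lek L, 6 mo: H, 7 fle L.
Heavy syllables in the domain: 1, 6. The leftmost is syllable 1 (be:).
Primary stress: syllable 1 → ˈbe:.dru.ped.ra.lek.mo:.fle.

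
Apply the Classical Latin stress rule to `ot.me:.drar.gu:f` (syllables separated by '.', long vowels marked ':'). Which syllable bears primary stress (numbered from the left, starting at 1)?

Classical Latin: stress the penult if heavy (long vowel or closed), else the antepenult.
Weights: 2 me: H, 3 drar H, 4 gu:f H.
The penult (syllable 3, drar) is heavy, so it takes stress.
Stress on syllable 3: ot.me:.ˈdrar.gu:f.

3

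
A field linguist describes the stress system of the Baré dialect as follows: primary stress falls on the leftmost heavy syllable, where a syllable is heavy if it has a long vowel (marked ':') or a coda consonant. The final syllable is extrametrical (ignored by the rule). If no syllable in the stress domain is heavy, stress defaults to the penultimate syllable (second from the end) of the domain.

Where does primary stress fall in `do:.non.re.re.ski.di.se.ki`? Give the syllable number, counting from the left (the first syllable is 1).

The final syllable (8, ki) is extrametrical; the stress domain is syllables 1–7.
Weights: 1 do: H, 2 non H, 3 re L, 4 re L, 5 ski L, 6 di L, 7 se L.
Heavy syllables in the domain: 1, 2. The leftmost is syllable 1 (do:).
Primary stress: syllable 1 → ˈdo:.non.re.re.ski.di.se.ki.

1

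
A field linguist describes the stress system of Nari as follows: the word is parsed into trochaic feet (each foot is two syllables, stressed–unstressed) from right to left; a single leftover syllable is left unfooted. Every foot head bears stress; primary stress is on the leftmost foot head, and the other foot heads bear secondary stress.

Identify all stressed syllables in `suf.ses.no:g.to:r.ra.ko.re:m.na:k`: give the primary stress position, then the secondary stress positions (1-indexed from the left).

primary 1, secondary 3, 5, 7

Parse right to left into trochaic (ˈσσ) feet: (ˈsuf.ses) (ˈno:g.to:r) (ˈra.ko) (ˈre:m.na:k).
Foot heads (stressed positions): 1, 3, 5, 7.
End Rule Leftmost: primary stress on the leftmost head = syllable 1.
Secondary stress on 3, 5, 7: ˈsuf.ses.ˌno:g.to:r.ˌra.ko.ˌre:m.na:k.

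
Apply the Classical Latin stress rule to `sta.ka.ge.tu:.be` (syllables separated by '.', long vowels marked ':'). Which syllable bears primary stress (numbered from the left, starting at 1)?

4

Classical Latin: stress the penult if heavy (long vowel or closed), else the antepenult.
Weights: 3 ge L, 4 tu: H, 5 be L.
The penult (syllable 4, tu:) is heavy, so it takes stress.
Stress on syllable 4: sta.ka.ge.ˈtu:.be.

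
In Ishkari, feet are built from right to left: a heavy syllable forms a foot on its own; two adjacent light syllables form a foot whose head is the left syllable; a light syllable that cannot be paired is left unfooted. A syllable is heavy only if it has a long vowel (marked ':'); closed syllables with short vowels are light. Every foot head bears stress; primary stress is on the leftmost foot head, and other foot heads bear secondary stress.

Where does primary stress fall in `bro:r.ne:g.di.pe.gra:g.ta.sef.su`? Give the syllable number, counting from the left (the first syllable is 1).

Weights: 1 bro:r H, 2 ne:g H, 3 di L, 4 pe L, 5 gra:g H, 6 ta L, 7 sef L, 8 su L.
Parse right to left (heavy = foot alone; LL = one foot; stranded L unfooted): (ˈbro:r) (ˈne:g) (ˈdi.pe) (ˈgra:g) ta (ˈsef.su).
Foot heads: 1, 2, 3, 5, 7.
Primary stress on the leftmost head = syllable 1.
Primary stress: syllable 1 → ˈbro:r.ne:g.di.pe.gra:g.ta.sef.su.

1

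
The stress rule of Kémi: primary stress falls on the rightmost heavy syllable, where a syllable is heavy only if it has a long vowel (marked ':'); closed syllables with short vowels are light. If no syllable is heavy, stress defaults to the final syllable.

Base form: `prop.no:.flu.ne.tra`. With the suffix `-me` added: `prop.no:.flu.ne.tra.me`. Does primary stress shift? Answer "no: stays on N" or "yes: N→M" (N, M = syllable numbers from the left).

no: stays on 2

Base `prop.no:.flu.ne.tra` (5 syllables):
  Weights: 1 prop L, 2 no: H, 3 flu L, 4 ne L, 5 tra L.
  Heavy syllables in the domain: 2. The rightmost is syllable 2 (no:).
  → primary stress on syllable 2.
Suffixed `prop.no:.flu.ne.tra.me` (6 syllables):
  Weights: 1 prop L, 2 no: H, 3 flu L, 4 ne L, 5 tra L, 6 me L.
  Heavy syllables in the domain: 2. The rightmost is syllable 2 (no:).
  → primary stress on syllable 2.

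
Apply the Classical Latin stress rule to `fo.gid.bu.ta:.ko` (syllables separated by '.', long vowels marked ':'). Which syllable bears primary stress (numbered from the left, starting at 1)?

4

Classical Latin: stress the penult if heavy (long vowel or closed), else the antepenult.
Weights: 3 bu L, 4 ta: H, 5 ko L.
The penult (syllable 4, ta:) is heavy, so it takes stress.
Stress on syllable 4: fo.gid.bu.ˈta:.ko.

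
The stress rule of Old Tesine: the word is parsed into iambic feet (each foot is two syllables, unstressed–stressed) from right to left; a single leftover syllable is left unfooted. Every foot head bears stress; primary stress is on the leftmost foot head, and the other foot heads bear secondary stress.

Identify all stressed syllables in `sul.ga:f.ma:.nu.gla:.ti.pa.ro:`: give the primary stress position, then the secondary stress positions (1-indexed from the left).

primary 2, secondary 4, 6, 8

Parse right to left into iambic (σˈσ) feet: (sul.ˈga:f) (ma:.ˈnu) (gla:.ˈti) (pa.ˈro:).
Foot heads (stressed positions): 2, 4, 6, 8.
End Rule Leftmost: primary stress on the leftmost head = syllable 2.
Secondary stress on 4, 6, 8: sul.ˈga:f.ma:.ˌnu.gla:.ˌti.pa.ˌro:.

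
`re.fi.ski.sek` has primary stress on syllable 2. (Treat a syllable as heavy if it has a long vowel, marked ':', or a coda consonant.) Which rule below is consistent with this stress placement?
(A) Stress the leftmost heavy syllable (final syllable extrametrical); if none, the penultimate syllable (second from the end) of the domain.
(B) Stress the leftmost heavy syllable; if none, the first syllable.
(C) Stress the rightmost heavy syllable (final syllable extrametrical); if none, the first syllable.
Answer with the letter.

A

Rule A → syllable 2 ✓.
Rule B → syllable 4 (observed: 2).
Rule C → syllable 1 (observed: 2).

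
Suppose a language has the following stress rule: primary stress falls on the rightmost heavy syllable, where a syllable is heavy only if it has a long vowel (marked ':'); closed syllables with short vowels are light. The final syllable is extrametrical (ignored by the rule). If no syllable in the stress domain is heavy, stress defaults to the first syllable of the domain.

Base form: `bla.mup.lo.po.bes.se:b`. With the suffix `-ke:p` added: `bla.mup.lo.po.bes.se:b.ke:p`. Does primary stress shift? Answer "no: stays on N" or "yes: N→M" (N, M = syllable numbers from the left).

Base `bla.mup.lo.po.bes.se:b` (6 syllables):
  The final syllable (6, se:b) is extrametrical; the stress domain is syllables 1–5.
  Weights: 1 bla L, 2 mup L, 3 lo L, 4 po L, 5 bes L.
  No heavy syllable in the domain; default to the first syllable of the domain = syllable 1.
  → primary stress on syllable 1.
Suffixed `bla.mup.lo.po.bes.se:b.ke:p` (7 syllables):
  The final syllable (7, ke:p) is extrametrical; the stress domain is syllables 1–6.
  Weights: 1 bla L, 2 mup L, 3 lo L, 4 po L, 5 bes L, 6 se:b H.
  Heavy syllables in the domain: 6. The rightmost is syllable 6 (se:b).
  → primary stress on syllable 6.

yes: 1→6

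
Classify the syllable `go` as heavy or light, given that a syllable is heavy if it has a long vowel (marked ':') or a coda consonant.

`go`: short vowel, open (no coda). Short vowel, open → light.

light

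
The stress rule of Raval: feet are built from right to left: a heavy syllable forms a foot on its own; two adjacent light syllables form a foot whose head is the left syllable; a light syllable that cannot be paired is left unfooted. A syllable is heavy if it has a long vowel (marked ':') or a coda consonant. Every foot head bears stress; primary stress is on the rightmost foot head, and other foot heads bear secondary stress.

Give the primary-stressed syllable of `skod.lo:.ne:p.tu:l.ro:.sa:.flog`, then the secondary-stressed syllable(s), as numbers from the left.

Weights: 1 skod H, 2 lo: H, 3 ne:p H, 4 tu:l H, 5 ro: H, 6 sa: H, 7 flog H.
Parse right to left (heavy = foot alone; LL = one foot; stranded L unfooted): (ˈskod) (ˈlo:) (ˈne:p) (ˈtu:l) (ˈro:) (ˈsa:) (ˈflog).
Foot heads: 1, 2, 3, 4, 5, 6, 7.
Primary stress on the rightmost head = syllable 7.
Secondary stress on 1, 2, 3, 4, 5, 6: ˌskod.ˌlo:.ˌne:p.ˌtu:l.ˌro:.ˌsa:.ˈflog.

primary 7, secondary 1, 2, 3, 4, 5, 6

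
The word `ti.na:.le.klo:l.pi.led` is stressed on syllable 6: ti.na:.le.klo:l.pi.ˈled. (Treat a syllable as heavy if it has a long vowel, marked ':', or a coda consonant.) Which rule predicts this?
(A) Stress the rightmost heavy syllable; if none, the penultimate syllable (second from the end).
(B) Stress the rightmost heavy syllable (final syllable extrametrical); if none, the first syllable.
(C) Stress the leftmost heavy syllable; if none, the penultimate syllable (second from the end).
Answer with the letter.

Rule A → syllable 6 ✓.
Rule B → syllable 4 (observed: 6).
Rule C → syllable 2 (observed: 6).

A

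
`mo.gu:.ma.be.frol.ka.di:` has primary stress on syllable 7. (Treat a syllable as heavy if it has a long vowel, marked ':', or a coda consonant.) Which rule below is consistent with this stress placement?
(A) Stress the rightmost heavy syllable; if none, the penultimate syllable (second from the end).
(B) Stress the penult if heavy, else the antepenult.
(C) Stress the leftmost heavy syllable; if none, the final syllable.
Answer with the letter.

Rule A → syllable 7 ✓.
Rule B → syllable 5 (observed: 7).
Rule C → syllable 2 (observed: 7).

A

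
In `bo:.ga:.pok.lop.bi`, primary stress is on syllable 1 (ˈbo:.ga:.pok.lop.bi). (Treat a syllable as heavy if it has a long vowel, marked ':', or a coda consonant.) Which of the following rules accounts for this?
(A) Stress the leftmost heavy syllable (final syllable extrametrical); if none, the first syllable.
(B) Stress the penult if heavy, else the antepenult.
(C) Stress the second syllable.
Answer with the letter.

Rule A → syllable 1 ✓.
Rule B → syllable 4 (observed: 1).
Rule C → syllable 2 (observed: 1).

A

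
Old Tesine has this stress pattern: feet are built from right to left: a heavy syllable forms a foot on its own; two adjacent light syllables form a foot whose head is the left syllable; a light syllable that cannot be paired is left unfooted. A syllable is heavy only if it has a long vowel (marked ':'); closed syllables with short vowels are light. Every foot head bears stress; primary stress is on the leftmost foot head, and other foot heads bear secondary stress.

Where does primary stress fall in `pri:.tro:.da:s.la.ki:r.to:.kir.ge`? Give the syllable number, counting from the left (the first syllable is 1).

1

Weights: 1 pri: H, 2 tro: H, 3 da:s H, 4 la L, 5 ki:r H, 6 to: H, 7 kir L, 8 ge L.
Parse right to left (heavy = foot alone; LL = one foot; stranded L unfooted): (ˈpri:) (ˈtro:) (ˈda:s) la (ˈki:r) (ˈto:) (ˈkir.ge).
Foot heads: 1, 2, 3, 5, 6, 7.
Primary stress on the leftmost head = syllable 1.
Primary stress: syllable 1 → ˈpri:.tro:.da:s.la.ki:r.to:.kir.ge.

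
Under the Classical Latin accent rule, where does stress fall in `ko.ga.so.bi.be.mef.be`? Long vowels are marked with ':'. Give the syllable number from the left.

6

Classical Latin: stress the penult if heavy (long vowel or closed), else the antepenult.
Weights: 5 be L, 6 mef H, 7 be L.
The penult (syllable 6, mef) is heavy, so it takes stress.
Stress on syllable 6: ko.ga.so.bi.be.ˈmef.be.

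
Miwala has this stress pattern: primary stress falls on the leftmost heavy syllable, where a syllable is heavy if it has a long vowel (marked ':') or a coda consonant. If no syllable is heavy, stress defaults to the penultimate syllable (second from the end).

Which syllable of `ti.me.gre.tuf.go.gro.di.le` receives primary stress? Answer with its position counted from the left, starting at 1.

4

Weights: 1 ti L, 2 me L, 3 gre L, 4 tuf H, 5 go L, 6 gro L, 7 di L, 8 le L.
Heavy syllables in the domain: 4. The leftmost is syllable 4 (tuf).
Primary stress: syllable 4 → ti.me.gre.ˈtuf.go.gro.di.le.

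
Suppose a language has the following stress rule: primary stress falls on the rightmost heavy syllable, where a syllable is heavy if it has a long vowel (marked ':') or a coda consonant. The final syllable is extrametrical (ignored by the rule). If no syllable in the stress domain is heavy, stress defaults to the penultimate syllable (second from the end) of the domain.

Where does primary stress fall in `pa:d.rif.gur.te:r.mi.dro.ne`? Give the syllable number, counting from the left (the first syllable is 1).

4

The final syllable (7, ne) is extrametrical; the stress domain is syllables 1–6.
Weights: 1 pa:d H, 2 rif H, 3 gur H, 4 te:r H, 5 mi L, 6 dro L.
Heavy syllables in the domain: 1, 2, 3, 4. The rightmost is syllable 4 (te:r).
Primary stress: syllable 4 → pa:d.rif.gur.ˈte:r.mi.dro.ne.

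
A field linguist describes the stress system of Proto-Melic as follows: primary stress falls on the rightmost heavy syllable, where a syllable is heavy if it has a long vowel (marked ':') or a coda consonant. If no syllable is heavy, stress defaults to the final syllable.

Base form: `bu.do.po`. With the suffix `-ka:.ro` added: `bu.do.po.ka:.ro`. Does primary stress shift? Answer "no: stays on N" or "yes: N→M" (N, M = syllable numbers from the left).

Base `bu.do.po` (3 syllables):
  Weights: 1 bu L, 2 do L, 3 po L.
  No heavy syllable in the domain; default to the final syllable = syllable 3.
  → primary stress on syllable 3.
Suffixed `bu.do.po.ka:.ro` (5 syllables):
  Weights: 1 bu L, 2 do L, 3 po L, 4 ka: H, 5 ro L.
  Heavy syllables in the domain: 4. The rightmost is syllable 4 (ka:).
  → primary stress on syllable 4.

yes: 3→4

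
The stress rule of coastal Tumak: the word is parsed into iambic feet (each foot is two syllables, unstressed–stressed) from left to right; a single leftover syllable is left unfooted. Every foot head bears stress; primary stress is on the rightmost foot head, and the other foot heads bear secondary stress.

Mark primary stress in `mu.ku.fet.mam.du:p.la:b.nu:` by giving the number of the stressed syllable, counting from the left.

Parse left to right into iambic (σˈσ) feet: (mu.ˈku) (fet.ˈmam) (du:p.ˈla:b) nu:. Syllable 7 is left unfooted.
Foot heads (stressed positions): 2, 4, 6.
End Rule Rightmost: primary stress on the rightmost head = syllable 6.
Primary stress: syllable 6 → mu.ku.fet.mam.du:p.ˈla:b.nu:.

6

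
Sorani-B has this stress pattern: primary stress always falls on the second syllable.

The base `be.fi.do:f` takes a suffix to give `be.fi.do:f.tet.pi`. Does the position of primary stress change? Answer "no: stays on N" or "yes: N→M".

Base `be.fi.do:f` (3 syllables):
  The word has 3 syllables; the second syllable is syllable 2 (fi).
  → primary stress on syllable 2.
Suffixed `be.fi.do:f.tet.pi` (5 syllables):
  The word has 5 syllables; the second syllable is syllable 2 (fi).
  → primary stress on syllable 2.

no: stays on 2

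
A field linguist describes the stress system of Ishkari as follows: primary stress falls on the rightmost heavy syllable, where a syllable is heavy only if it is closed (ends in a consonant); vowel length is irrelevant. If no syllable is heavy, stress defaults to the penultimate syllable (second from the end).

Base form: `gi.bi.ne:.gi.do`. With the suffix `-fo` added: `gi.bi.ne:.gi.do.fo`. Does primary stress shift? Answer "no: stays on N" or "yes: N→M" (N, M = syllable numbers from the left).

Base `gi.bi.ne:.gi.do` (5 syllables):
  Weights: 1 gi L, 2 bi L, 3 ne: L, 4 gi L, 5 do L.
  No heavy syllable in the domain; default to the penultimate syllable (second from the end) = syllable 4.
  → primary stress on syllable 4.
Suffixed `gi.bi.ne:.gi.do.fo` (6 syllables):
  Weights: 1 gi L, 2 bi L, 3 ne: L, 4 gi L, 5 do L, 6 fo L.
  No heavy syllable in the domain; default to the penultimate syllable (second from the end) = syllable 5.
  → primary stress on syllable 5.

yes: 4→5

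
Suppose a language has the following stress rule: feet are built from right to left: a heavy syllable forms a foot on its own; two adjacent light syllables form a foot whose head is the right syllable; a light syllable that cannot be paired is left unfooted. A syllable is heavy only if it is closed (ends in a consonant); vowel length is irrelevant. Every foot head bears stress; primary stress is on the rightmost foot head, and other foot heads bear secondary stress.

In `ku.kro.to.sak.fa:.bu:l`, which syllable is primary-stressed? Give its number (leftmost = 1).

6

Weights: 1 ku L, 2 kro L, 3 to L, 4 sak H, 5 fa: L, 6 bu:l H.
Parse right to left (heavy = foot alone; LL = one foot; stranded L unfooted): ku (kro.ˈto) (ˈsak) fa: (ˈbu:l).
Foot heads: 3, 4, 6.
Primary stress on the rightmost head = syllable 6.
Primary stress: syllable 6 → ku.kro.to.sak.fa:.ˈbu:l.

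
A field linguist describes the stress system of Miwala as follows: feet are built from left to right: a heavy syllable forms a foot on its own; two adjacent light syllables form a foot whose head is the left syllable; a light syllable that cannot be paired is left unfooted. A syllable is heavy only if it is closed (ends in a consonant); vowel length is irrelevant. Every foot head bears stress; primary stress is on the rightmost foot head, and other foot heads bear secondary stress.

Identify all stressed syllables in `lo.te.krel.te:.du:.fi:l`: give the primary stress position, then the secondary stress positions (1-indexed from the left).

primary 6, secondary 1, 3, 4

Weights: 1 lo L, 2 te L, 3 krel H, 4 te: L, 5 du: L, 6 fi:l H.
Parse left to right (heavy = foot alone; LL = one foot; stranded L unfooted): (ˈlo.te) (ˈkrel) (ˈte:.du:) (ˈfi:l).
Foot heads: 1, 3, 4, 6.
Primary stress on the rightmost head = syllable 6.
Secondary stress on 1, 3, 4: ˌlo.te.ˌkrel.ˌte:.du:.ˈfi:l.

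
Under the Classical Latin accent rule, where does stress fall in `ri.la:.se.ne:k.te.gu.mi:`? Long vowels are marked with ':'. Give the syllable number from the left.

5

Classical Latin: stress the penult if heavy (long vowel or closed), else the antepenult.
Weights: 5 te L, 6 gu L, 7 mi: H.
The penult (syllable 6, gu) is light, so stress falls on the antepenult (syllable 5, te).
Stress on syllable 5: ri.la:.se.ne:k.ˈte.gu.mi:.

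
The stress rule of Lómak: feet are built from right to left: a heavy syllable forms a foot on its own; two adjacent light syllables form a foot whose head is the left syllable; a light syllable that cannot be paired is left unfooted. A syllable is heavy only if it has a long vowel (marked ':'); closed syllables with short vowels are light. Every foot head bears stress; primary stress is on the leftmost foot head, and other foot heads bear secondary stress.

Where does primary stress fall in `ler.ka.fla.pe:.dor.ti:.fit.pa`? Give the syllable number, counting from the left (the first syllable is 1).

Weights: 1 ler L, 2 ka L, 3 fla L, 4 pe: H, 5 dor L, 6 ti: H, 7 fit L, 8 pa L.
Parse right to left (heavy = foot alone; LL = one foot; stranded L unfooted): ler (ˈka.fla) (ˈpe:) dor (ˈti:) (ˈfit.pa).
Foot heads: 2, 4, 6, 7.
Primary stress on the leftmost head = syllable 2.
Primary stress: syllable 2 → ler.ˈka.fla.pe:.dor.ti:.fit.pa.

2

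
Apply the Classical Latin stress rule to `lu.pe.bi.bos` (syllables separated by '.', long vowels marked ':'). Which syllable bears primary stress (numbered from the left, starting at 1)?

Classical Latin: stress the penult if heavy (long vowel or closed), else the antepenult.
Weights: 2 pe L, 3 bi L, 4 bos H.
The penult (syllable 3, bi) is light, so stress falls on the antepenult (syllable 2, pe).
Stress on syllable 2: lu.ˈpe.bi.bos.

2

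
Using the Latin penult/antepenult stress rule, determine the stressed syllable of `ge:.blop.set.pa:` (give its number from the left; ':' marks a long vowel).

Classical Latin: stress the penult if heavy (long vowel or closed), else the antepenult.
Weights: 2 blop H, 3 set H, 4 pa: H.
The penult (syllable 3, set) is heavy, so it takes stress.
Stress on syllable 3: ge:.blop.ˈset.pa:.

3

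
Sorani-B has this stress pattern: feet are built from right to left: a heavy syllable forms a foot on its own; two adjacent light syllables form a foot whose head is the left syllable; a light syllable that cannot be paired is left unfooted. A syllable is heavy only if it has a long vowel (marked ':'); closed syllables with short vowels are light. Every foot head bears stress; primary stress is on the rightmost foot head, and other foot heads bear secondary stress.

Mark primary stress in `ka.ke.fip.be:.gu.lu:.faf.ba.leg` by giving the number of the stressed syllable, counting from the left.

Weights: 1 ka L, 2 ke L, 3 fip L, 4 be: H, 5 gu L, 6 lu: H, 7 faf L, 8 ba L, 9 leg L.
Parse right to left (heavy = foot alone; LL = one foot; stranded L unfooted): ka (ˈke.fip) (ˈbe:) gu (ˈlu:) faf (ˈba.leg).
Foot heads: 2, 4, 6, 8.
Primary stress on the rightmost head = syllable 8.
Primary stress: syllable 8 → ka.ke.fip.be:.gu.lu:.faf.ˈba.leg.

8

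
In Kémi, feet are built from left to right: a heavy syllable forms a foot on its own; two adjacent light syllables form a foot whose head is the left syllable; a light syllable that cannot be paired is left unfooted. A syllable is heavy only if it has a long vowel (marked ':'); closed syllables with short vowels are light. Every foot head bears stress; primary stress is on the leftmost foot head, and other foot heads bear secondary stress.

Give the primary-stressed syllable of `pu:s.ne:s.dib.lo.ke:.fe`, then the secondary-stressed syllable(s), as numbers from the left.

primary 1, secondary 2, 3, 5

Weights: 1 pu:s H, 2 ne:s H, 3 dib L, 4 lo L, 5 ke: H, 6 fe L.
Parse left to right (heavy = foot alone; LL = one foot; stranded L unfooted): (ˈpu:s) (ˈne:s) (ˈdib.lo) (ˈke:) fe.
Foot heads: 1, 2, 3, 5.
Primary stress on the leftmost head = syllable 1.
Secondary stress on 2, 3, 5: ˈpu:s.ˌne:s.ˌdib.lo.ˌke:.fe.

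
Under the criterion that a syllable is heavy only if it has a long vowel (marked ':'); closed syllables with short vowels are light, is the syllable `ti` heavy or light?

`ti`: short vowel, open (no coda). Short vowel → light.

light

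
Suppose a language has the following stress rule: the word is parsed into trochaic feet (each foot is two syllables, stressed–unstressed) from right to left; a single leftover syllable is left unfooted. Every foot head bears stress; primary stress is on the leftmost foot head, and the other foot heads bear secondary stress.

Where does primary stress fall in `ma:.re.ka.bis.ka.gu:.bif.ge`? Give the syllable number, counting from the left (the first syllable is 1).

1

Parse right to left into trochaic (ˈσσ) feet: (ˈma:.re) (ˈka.bis) (ˈka.gu:) (ˈbif.ge).
Foot heads (stressed positions): 1, 3, 5, 7.
End Rule Leftmost: primary stress on the leftmost head = syllable 1.
Primary stress: syllable 1 → ˈma:.re.ka.bis.ka.gu:.bif.ge.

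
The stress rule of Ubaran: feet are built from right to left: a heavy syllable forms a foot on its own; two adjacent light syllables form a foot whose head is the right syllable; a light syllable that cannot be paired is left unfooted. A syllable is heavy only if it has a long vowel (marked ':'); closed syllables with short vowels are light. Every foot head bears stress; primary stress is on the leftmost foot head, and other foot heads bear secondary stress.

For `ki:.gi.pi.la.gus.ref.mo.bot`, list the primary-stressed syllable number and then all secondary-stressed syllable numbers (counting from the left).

Weights: 1 ki: H, 2 gi L, 3 pi L, 4 la L, 5 gus L, 6 ref L, 7 mo L, 8 bot L.
Parse right to left (heavy = foot alone; LL = one foot; stranded L unfooted): (ˈki:) gi (pi.ˈla) (gus.ˈref) (mo.ˈbot).
Foot heads: 1, 4, 6, 8.
Primary stress on the leftmost head = syllable 1.
Secondary stress on 4, 6, 8: ˈki:.gi.pi.ˌla.gus.ˌref.mo.ˌbot.

primary 1, secondary 4, 6, 8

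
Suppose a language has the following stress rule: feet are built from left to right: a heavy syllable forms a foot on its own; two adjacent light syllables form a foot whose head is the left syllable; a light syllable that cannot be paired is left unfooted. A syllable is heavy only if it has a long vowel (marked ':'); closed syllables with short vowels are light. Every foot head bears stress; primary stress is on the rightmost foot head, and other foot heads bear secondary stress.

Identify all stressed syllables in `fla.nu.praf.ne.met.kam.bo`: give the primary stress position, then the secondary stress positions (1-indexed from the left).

Weights: 1 fla L, 2 nu L, 3 praf L, 4 ne L, 5 met L, 6 kam L, 7 bo L.
Parse left to right (heavy = foot alone; LL = one foot; stranded L unfooted): (ˈfla.nu) (ˈpraf.ne) (ˈmet.kam) bo.
Foot heads: 1, 3, 5.
Primary stress on the rightmost head = syllable 5.
Secondary stress on 1, 3: ˌfla.nu.ˌpraf.ne.ˈmet.kam.bo.

primary 5, secondary 1, 3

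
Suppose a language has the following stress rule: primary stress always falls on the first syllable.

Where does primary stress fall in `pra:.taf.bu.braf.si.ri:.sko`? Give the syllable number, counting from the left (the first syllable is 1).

The word has 7 syllables; the first syllable is syllable 1 (pra:).
Primary stress: syllable 1 → ˈpra:.taf.bu.braf.si.ri:.sko.

1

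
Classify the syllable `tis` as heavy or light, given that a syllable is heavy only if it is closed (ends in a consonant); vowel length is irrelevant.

heavy

`tis`: short vowel, closed (coda /s/). Closed (coda /s/) → heavy.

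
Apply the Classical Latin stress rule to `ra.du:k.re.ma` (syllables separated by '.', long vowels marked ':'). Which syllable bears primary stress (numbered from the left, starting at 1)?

Classical Latin: stress the penult if heavy (long vowel or closed), else the antepenult.
Weights: 2 du:k H, 3 re L, 4 ma L.
The penult (syllable 3, re) is light, so stress falls on the antepenult (syllable 2, du:k).
Stress on syllable 2: ra.ˈdu:k.re.ma.

2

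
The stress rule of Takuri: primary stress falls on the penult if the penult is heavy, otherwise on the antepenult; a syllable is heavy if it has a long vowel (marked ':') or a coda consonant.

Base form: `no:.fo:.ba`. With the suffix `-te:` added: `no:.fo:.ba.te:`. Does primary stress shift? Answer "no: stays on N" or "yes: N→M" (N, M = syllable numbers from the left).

Base `no:.fo:.ba` (3 syllables):
  Weights: 1 no: H, 2 fo: H, 3 ba L.
  The penult (syllable 2, fo:) is heavy, so it takes stress.
  → primary stress on syllable 2.
Suffixed `no:.fo:.ba.te:` (4 syllables):
  Weights: 2 fo: H, 3 ba L, 4 te: H.
  The penult (syllable 3, ba) is light, so stress falls on the antepenult (syllable 2, fo:).
  → primary stress on syllable 2.

no: stays on 2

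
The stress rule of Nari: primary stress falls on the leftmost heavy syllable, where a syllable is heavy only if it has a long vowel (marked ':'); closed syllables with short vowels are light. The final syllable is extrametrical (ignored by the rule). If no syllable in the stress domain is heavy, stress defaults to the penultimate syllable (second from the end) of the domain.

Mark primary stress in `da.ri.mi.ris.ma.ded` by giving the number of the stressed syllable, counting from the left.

The final syllable (6, ded) is extrametrical; the stress domain is syllables 1–5.
Weights: 1 da L, 2 ri L, 3 mi L, 4 ris L, 5 ma L.
No heavy syllable in the domain; default to the penultimate syllable (second from the end) of the domain = syllable 4.
Primary stress: syllable 4 → da.ri.mi.ˈris.ma.ded.

4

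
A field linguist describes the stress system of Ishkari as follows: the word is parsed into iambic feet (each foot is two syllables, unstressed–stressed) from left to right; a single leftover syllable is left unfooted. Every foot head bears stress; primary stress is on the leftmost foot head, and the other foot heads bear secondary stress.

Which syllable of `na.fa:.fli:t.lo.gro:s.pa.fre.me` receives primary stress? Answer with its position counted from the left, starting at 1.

2

Parse left to right into iambic (σˈσ) feet: (na.ˈfa:) (fli:t.ˈlo) (gro:s.ˈpa) (fre.ˈme).
Foot heads (stressed positions): 2, 4, 6, 8.
End Rule Leftmost: primary stress on the leftmost head = syllable 2.
Primary stress: syllable 2 → na.ˈfa:.fli:t.lo.gro:s.pa.fre.me.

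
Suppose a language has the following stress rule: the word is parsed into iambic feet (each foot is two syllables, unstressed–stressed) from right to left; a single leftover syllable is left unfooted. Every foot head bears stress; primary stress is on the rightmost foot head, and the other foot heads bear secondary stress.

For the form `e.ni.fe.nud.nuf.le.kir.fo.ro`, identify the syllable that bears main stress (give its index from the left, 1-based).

9

Parse right to left into iambic (σˈσ) feet: e (ni.ˈfe) (nud.ˈnuf) (le.ˈkir) (fo.ˈro). Syllable 1 is left unfooted.
Foot heads (stressed positions): 3, 5, 7, 9.
End Rule Rightmost: primary stress on the rightmost head = syllable 9.
Primary stress: syllable 9 → e.ni.fe.nud.nuf.le.kir.fo.ˈro.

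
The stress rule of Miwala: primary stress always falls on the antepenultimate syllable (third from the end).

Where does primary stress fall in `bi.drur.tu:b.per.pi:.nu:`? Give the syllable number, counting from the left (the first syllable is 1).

The word has 6 syllables; the antepenultimate syllable (third from the end) is syllable 4 (per).
Primary stress: syllable 4 → bi.drur.tu:b.ˈper.pi:.nu:.

4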